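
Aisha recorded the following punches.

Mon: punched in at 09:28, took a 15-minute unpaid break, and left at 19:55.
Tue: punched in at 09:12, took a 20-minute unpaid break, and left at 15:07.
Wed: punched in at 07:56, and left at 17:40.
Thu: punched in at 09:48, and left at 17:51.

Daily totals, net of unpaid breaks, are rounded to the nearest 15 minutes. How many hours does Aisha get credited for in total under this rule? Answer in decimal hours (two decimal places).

33.50 hours

Mon: 09:28–19:55 = 10 h 27 min − 15 min = 10 h 12 min → rounds to 10 h 15 min
Tue: 09:12–15:07 = 5 h 55 min − 20 min = 5 h 35 min → rounds to 5 h 30 min
Wed: 07:56–17:40 = 9 h 44 min → rounds to 9 h 45 min
Thu: 09:48–17:51 = 8 h 3 min → rounds to 8 h 0 min
Total credited: 33 h 30 min.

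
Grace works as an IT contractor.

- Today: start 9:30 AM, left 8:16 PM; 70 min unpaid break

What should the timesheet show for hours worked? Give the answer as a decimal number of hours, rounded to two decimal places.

9.60 hours

Today: 9:30 AM–8:16 PM = 10 h 46 min; less 70 min break → 9 h 36 min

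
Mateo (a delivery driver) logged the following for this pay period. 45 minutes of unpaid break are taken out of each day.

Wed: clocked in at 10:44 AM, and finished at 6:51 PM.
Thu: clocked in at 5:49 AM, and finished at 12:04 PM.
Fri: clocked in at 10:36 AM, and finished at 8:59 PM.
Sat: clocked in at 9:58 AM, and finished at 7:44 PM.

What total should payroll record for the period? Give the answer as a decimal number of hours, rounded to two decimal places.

Wed: 10:44 AM–6:51 PM = 8 h 7 min; less 45 min break → 7 h 22 min
Thu: 5:49 AM–12:04 PM = 6 h 15 min; less 45 min break → 5 h 30 min
Fri: 10:36 AM–8:59 PM = 10 h 23 min; less 45 min break → 9 h 38 min
Sat: 9:58 AM–7:44 PM = 9 h 46 min; less 45 min break → 9 h 1 min
Total: 7 h 22 min + 5 h 30 min + 9 h 38 min + 9 h 1 min = 31 h 31 min.

31.52 hours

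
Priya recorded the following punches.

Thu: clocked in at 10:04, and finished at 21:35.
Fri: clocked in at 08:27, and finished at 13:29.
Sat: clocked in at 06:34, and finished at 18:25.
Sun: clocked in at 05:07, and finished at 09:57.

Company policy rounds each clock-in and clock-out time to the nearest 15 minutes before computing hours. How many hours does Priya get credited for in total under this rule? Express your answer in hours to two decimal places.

Thu: in 10:04→10:00, out 21:35→21:30; 11 h 30 min
Fri: in 08:27→08:30, out 13:29→13:30; 5 h 0 min
Sat: in 06:34→06:30, out 18:25→18:30; 12 h 0 min
Sun: in 05:07→05:00, out 09:57→10:00; 5 h 0 min
Total credited: 33 h 30 min.

33.50 hours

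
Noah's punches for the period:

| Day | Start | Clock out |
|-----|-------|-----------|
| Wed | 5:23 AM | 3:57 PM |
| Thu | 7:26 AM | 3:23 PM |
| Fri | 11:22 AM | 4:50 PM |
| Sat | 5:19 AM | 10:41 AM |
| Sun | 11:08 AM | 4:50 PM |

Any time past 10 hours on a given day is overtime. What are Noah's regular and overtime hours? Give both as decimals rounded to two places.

Regular 34.48 hours, overtime 0.57 hours

Wed: 5:23 AM–3:57 PM = 10 h 34 min
Thu: 7:26 AM–3:23 PM = 7 h 57 min
Fri: 11:22 AM–4:50 PM = 5 h 28 min
Sat: 5:19 AM–10:41 AM = 5 h 22 min
Sun: 11:08 AM–4:50 PM = 5 h 42 min
Wed reg 10 h 0 min / OT 0 h 34 min; Thu reg 7 h 57 min / OT 0 h 0 min; Fri reg 5 h 28 min / OT 0 h 0 min; Sat reg 5 h 22 min / OT 0 h 0 min; Sun reg 5 h 42 min / OT 0 h 0 min.
Totals: regular 34 h 29 min, overtime 0 h 34 min.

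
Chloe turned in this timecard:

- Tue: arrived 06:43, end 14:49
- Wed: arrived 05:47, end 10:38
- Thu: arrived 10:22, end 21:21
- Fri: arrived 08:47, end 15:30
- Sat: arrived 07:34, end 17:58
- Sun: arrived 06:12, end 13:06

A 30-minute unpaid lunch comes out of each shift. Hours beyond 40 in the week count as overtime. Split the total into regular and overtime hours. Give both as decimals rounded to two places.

Tue: 06:43–14:49 = 8 h 6 min; less 30 min break → 7 h 36 min
Wed: 05:47–10:38 = 4 h 51 min; less 30 min break → 4 h 21 min
Thu: 10:22–21:21 = 10 h 59 min; less 30 min break → 10 h 29 min
Fri: 08:47–15:30 = 6 h 43 min; less 30 min break → 6 h 13 min
Sat: 07:34–17:58 = 10 h 24 min; less 30 min break → 9 h 54 min
Sun: 06:12–13:06 = 6 h 54 min; less 30 min break → 6 h 24 min
Total worked: 44 h 57 min = 44.95 h.
Threshold 40 h → overtime 4 h 57 min, regular 40 h 0 min.

Regular 40.00 hours, overtime 4.95 hours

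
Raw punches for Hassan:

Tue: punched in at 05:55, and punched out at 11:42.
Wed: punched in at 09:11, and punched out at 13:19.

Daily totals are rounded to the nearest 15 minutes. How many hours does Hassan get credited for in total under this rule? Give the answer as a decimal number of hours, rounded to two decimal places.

Tue: 05:55–11:42 = 5 h 47 min → rounds to 5 h 45 min
Wed: 09:11–13:19 = 4 h 8 min → rounds to 4 h 15 min
Total credited: 10 h 0 min.

10.00 hours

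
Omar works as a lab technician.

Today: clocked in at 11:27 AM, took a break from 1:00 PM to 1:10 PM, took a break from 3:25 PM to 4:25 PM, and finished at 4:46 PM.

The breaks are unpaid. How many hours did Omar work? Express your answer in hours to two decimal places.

Today: 11:27 AM–4:46 PM = 5 h 19 min; less 70 min break → 4 h 9 min

4.15 hours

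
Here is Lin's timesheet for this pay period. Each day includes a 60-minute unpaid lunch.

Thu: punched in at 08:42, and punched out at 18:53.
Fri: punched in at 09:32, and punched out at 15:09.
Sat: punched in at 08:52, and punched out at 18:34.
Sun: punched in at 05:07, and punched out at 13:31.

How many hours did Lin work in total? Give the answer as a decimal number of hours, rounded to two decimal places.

Thu: 08:42–18:53 = 10 h 11 min; less 60 min break → 9 h 11 min
Fri: 09:32–15:09 = 5 h 37 min; less 60 min break → 4 h 37 min
Sat: 08:52–18:34 = 9 h 42 min; less 60 min break → 8 h 42 min
Sun: 05:07–13:31 = 8 h 24 min; less 60 min break → 7 h 24 min
Total: 9 h 11 min + 4 h 37 min + 8 h 42 min + 7 h 24 min = 29 h 54 min.

29.90 hours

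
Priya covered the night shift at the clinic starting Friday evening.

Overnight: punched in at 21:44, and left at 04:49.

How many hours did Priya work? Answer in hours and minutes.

7 h 5 min

Overnight: 21:44 → midnight = 2 h 16 min; midnight → 04:49 = 4 h 49 min; span 7 h 5 min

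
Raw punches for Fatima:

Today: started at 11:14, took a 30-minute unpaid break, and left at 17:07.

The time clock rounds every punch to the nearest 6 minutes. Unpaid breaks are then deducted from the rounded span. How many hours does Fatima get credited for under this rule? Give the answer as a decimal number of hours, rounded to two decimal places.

5.40 hours

Today: in 11:14→11:12, out 17:07→17:06; 5 h 54 min − 30 min = 5 h 24 min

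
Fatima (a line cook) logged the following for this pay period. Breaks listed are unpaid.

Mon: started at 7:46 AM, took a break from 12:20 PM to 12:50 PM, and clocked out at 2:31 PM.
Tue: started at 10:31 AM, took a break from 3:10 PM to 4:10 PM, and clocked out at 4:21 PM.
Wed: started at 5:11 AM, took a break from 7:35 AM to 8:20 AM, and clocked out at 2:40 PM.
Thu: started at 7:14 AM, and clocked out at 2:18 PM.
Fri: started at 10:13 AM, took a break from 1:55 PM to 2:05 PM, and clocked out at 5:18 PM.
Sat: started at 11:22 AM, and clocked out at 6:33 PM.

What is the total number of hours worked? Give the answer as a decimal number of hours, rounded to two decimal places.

40.98 hours

Mon: 7:46 AM–2:31 PM = 6 h 45 min; less 30 min break → 6 h 15 min
Tue: 10:31 AM–4:21 PM = 5 h 50 min; less 60 min break → 4 h 50 min
Wed: 5:11 AM–2:40 PM = 9 h 29 min; less 45 min break → 8 h 44 min
Thu: 7:14 AM–2:18 PM = 7 h 4 min
Fri: 10:13 AM–5:18 PM = 7 h 5 min; less 10 min break → 6 h 55 min
Sat: 11:22 AM–6:33 PM = 7 h 11 min
Total: 6 h 15 min + 4 h 50 min + 8 h 44 min + 7 h 4 min + 6 h 55 min + 7 h 11 min = 40 h 59 min.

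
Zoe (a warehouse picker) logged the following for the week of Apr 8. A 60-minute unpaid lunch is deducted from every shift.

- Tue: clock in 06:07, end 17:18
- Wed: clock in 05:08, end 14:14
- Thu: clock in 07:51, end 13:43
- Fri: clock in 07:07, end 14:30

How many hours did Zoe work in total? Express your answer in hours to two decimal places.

29.53 hours

Tue: 06:07–17:18 = 11 h 11 min; less 60 min break → 10 h 11 min
Wed: 05:08–14:14 = 9 h 6 min; less 60 min break → 8 h 6 min
Thu: 07:51–13:43 = 5 h 52 min; less 60 min break → 4 h 52 min
Fri: 07:07–14:30 = 7 h 23 min; less 60 min break → 6 h 23 min
Total: 10 h 11 min + 8 h 6 min + 4 h 52 min + 6 h 23 min = 29 h 32 min.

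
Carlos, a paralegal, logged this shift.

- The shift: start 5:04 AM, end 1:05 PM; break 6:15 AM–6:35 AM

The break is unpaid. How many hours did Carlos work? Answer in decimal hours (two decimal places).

The shift: 5:04 AM–1:05 PM = 8 h 1 min; less 20 min break → 7 h 41 min

7.68 hours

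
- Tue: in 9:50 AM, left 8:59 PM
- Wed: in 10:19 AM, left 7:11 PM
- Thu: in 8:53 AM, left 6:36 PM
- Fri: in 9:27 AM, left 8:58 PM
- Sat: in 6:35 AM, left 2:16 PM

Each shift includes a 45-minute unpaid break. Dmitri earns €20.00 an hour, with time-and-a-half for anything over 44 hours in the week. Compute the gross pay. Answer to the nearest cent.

€915.50

Tue: 9:50 AM–8:59 PM = 11 h 9 min; less 45 min break → 10 h 24 min
Wed: 10:19 AM–7:11 PM = 8 h 52 min; less 45 min break → 8 h 7 min
Thu: 8:53 AM–6:36 PM = 9 h 43 min; less 45 min break → 8 h 58 min
Fri: 9:27 AM–8:58 PM = 11 h 31 min; less 45 min break → 10 h 46 min
Sat: 6:35 AM–2:16 PM = 7 h 41 min; less 45 min break → 6 h 56 min
Total worked: 45 h 11 min = 2711 min.
Regular 44 h 0 min = 2640 min at €20.00/h; overtime 1 h 11 min = 71 min at €30.00/h.
Pay = (2640 × €20.00 + 71 × €30.00) ÷ 60 = €915.50.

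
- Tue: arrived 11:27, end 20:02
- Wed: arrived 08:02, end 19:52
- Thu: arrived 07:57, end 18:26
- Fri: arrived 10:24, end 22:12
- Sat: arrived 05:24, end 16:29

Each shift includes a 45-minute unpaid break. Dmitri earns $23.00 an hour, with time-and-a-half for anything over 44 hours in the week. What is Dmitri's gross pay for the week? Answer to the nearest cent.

Tue: 11:27–20:02 = 8 h 35 min; less 45 min break → 7 h 50 min
Wed: 08:02–19:52 = 11 h 50 min; less 45 min break → 11 h 5 min
Thu: 07:57–18:26 = 10 h 29 min; less 45 min break → 9 h 44 min
Fri: 10:24–22:12 = 11 h 48 min; less 45 min break → 11 h 3 min
Sat: 05:24–16:29 = 11 h 5 min; less 45 min break → 10 h 20 min
Total worked: 50 h 2 min = 3002 min.
Regular 44 h 0 min = 2640 min at $23.00/h; overtime 6 h 2 min = 362 min at $34.50/h.
Pay = (2640 × $23.00 + 362 × $34.50) ÷ 60 = $1220.15.

$1220.15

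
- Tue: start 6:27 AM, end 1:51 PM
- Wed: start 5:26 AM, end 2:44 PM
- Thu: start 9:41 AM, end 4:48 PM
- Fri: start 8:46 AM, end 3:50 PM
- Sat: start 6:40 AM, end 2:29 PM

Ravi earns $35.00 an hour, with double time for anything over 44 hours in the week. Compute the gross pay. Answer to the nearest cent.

Tue: 6:27 AM–1:51 PM = 7 h 24 min
Wed: 5:26 AM–2:44 PM = 9 h 18 min
Thu: 9:41 AM–4:48 PM = 7 h 7 min
Fri: 8:46 AM–3:50 PM = 7 h 4 min
Sat: 6:40 AM–2:29 PM = 7 h 49 min
Total worked: 38 h 42 min = 2322 min.
Regular 38 h 42 min = 2322 min at $35.00/h; overtime 0 h 0 min = 0 min at $70.00/h.
Pay = (2322 × $35.00 + 0 × $70.00) ÷ 60 = $1354.50.

$1354.50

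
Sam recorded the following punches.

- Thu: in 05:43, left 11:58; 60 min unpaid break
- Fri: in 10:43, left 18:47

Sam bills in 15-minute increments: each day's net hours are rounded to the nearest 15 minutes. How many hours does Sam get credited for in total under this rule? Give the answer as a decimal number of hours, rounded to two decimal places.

13.25 hours

Thu: 05:43–11:58 = 6 h 15 min − 60 min = 5 h 15 min → rounds to 5 h 15 min
Fri: 10:43–18:47 = 8 h 4 min → rounds to 8 h 0 min
Total credited: 13 h 15 min.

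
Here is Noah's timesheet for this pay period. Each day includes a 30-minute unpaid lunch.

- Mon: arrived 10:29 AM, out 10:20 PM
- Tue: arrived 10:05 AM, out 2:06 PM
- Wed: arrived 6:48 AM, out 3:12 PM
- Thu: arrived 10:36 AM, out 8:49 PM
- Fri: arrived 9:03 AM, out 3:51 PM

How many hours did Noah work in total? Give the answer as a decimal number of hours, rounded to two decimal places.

38.78 hours

Mon: 10:29 AM–10:20 PM = 11 h 51 min; less 30 min break → 11 h 21 min
Tue: 10:05 AM–2:06 PM = 4 h 1 min; less 30 min break → 3 h 31 min
Wed: 6:48 AM–3:12 PM = 8 h 24 min; less 30 min break → 7 h 54 min
Thu: 10:36 AM–8:49 PM = 10 h 13 min; less 30 min break → 9 h 43 min
Fri: 9:03 AM–3:51 PM = 6 h 48 min; less 30 min break → 6 h 18 min
Total: 11 h 21 min + 3 h 31 min + 7 h 54 min + 9 h 43 min + 6 h 18 min = 38 h 47 min.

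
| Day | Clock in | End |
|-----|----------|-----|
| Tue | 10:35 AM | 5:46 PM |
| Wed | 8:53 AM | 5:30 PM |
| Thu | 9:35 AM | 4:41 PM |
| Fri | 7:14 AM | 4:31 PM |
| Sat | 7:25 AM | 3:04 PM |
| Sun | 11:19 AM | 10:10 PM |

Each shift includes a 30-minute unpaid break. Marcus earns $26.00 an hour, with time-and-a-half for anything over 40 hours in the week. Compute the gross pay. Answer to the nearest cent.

Tue: 10:35 AM–5:46 PM = 7 h 11 min; less 30 min break → 6 h 41 min
Wed: 8:53 AM–5:30 PM = 8 h 37 min; less 30 min break → 8 h 7 min
Thu: 9:35 AM–4:41 PM = 7 h 6 min; less 30 min break → 6 h 36 min
Fri: 7:14 AM–4:31 PM = 9 h 17 min; less 30 min break → 8 h 47 min
Sat: 7:25 AM–3:04 PM = 7 h 39 min; less 30 min break → 7 h 9 min
Sun: 11:19 AM–10:10 PM = 10 h 51 min; less 30 min break → 10 h 21 min
Total worked: 47 h 41 min = 2861 min.
Regular 40 h 0 min = 2400 min at $26.00/h; overtime 7 h 41 min = 461 min at $39.00/h.
Pay = (2400 × $26.00 + 461 × $39.00) ÷ 60 = $1339.65.

$1339.65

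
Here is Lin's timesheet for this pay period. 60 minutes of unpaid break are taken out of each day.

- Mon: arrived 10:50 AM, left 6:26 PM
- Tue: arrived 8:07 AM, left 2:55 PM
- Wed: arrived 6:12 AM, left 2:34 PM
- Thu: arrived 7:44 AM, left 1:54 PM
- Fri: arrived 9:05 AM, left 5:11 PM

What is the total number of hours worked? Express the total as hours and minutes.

32 h 2 min

Mon: 10:50 AM–6:26 PM = 7 h 36 min; less 60 min break → 6 h 36 min
Tue: 8:07 AM–2:55 PM = 6 h 48 min; less 60 min break → 5 h 48 min
Wed: 6:12 AM–2:34 PM = 8 h 22 min; less 60 min break → 7 h 22 min
Thu: 7:44 AM–1:54 PM = 6 h 10 min; less 60 min break → 5 h 10 min
Fri: 9:05 AM–5:11 PM = 8 h 6 min; less 60 min break → 7 h 6 min
Total: 6 h 36 min + 5 h 48 min + 7 h 22 min + 5 h 10 min + 7 h 6 min = 32 h 2 min.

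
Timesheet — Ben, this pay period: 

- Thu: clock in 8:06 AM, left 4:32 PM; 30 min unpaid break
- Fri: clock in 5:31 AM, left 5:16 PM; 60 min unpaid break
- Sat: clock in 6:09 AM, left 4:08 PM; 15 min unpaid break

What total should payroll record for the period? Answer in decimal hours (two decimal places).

Thu: 8:06 AM–4:32 PM = 8 h 26 min; less 30 min break → 7 h 56 min
Fri: 5:31 AM–5:16 PM = 11 h 45 min; less 60 min break → 10 h 45 min
Sat: 6:09 AM–4:08 PM = 9 h 59 min; less 15 min break → 9 h 44 min
Total: 7 h 56 min + 10 h 45 min + 9 h 44 min = 28 h 25 min.

28.42 hours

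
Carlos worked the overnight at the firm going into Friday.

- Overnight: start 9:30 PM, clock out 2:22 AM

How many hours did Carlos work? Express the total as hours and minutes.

Overnight: 9:30 PM → midnight = 2 h 30 min; midnight → 2:22 AM = 2 h 22 min; span 4 h 52 min

4 h 52 min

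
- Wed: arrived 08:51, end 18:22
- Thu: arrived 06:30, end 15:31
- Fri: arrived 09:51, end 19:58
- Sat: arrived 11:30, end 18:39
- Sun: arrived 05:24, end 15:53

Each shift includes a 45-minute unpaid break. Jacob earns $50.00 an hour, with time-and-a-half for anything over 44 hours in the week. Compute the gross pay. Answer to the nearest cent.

$2126.67

Wed: 08:51–18:22 = 9 h 31 min; less 45 min break → 8 h 46 min
Thu: 06:30–15:31 = 9 h 1 min; less 45 min break → 8 h 16 min
Fri: 09:51–19:58 = 10 h 7 min; less 45 min break → 9 h 22 min
Sat: 11:30–18:39 = 7 h 9 min; less 45 min break → 6 h 24 min
Sun: 05:24–15:53 = 10 h 29 min; less 45 min break → 9 h 44 min
Total worked: 42 h 32 min = 2552 min.
Regular 42 h 32 min = 2552 min at $50.00/h; overtime 0 h 0 min = 0 min at $75.00/h.
Pay = (2552 × $50.00 + 0 × $75.00) ÷ 60 = $2126.67.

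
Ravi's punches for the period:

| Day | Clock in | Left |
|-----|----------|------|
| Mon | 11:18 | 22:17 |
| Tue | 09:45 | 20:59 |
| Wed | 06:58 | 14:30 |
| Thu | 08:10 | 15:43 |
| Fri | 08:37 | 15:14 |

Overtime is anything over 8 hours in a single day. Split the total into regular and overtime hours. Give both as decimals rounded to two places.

Mon: 11:18–22:17 = 10 h 59 min
Tue: 09:45–20:59 = 11 h 14 min
Wed: 06:58–14:30 = 7 h 32 min
Thu: 08:10–15:43 = 7 h 33 min
Fri: 08:37–15:14 = 6 h 37 min
Mon reg 8 h 0 min / OT 2 h 59 min; Tue reg 8 h 0 min / OT 3 h 14 min; Wed reg 7 h 32 min / OT 0 h 0 min; Thu reg 7 h 33 min / OT 0 h 0 min; Fri reg 6 h 37 min / OT 0 h 0 min.
Totals: regular 37 h 42 min, overtime 6 h 13 min.

Regular 37.70 hours, overtime 6.22 hours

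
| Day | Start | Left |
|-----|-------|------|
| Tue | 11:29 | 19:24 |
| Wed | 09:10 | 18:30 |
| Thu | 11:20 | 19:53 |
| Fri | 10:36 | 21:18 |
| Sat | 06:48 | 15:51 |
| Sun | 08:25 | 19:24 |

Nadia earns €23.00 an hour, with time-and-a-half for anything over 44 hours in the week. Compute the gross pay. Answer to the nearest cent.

Tue: 11:29–19:24 = 7 h 55 min
Wed: 09:10–18:30 = 9 h 20 min
Thu: 11:20–19:53 = 8 h 33 min
Fri: 10:36–21:18 = 10 h 42 min
Sat: 06:48–15:51 = 9 h 3 min
Sun: 08:25–19:24 = 10 h 59 min
Total worked: 56 h 32 min = 3392 min.
Regular 44 h 0 min = 2640 min at €23.00/h; overtime 12 h 32 min = 752 min at €34.50/h.
Pay = (2640 × €23.00 + 752 × €34.50) ÷ 60 = €1444.40.

€1444.40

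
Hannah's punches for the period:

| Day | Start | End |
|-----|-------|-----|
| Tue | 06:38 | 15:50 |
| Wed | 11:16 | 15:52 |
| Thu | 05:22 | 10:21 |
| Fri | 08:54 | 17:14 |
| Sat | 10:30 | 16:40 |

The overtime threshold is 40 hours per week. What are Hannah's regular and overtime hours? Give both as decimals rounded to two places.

Tue: 06:38–15:50 = 9 h 12 min
Wed: 11:16–15:52 = 4 h 36 min
Thu: 05:22–10:21 = 4 h 59 min
Fri: 08:54–17:14 = 8 h 20 min
Sat: 10:30–16:40 = 6 h 10 min
Total worked: 33 h 17 min = 33.28 h.
Threshold 40 h → overtime 0 h 0 min, regular 33 h 17 min.

Regular 33.28 hours, overtime 0.00 hours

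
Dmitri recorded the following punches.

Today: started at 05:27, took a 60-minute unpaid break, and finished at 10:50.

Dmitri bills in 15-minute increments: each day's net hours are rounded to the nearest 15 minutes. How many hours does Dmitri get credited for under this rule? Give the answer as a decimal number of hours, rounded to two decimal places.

Today: 05:27–10:50 = 5 h 23 min − 60 min = 4 h 23 min → rounds to 4 h 30 min

4.50 hours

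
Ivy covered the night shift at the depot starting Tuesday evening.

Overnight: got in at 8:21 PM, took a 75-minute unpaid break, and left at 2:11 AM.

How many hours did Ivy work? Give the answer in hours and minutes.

Overnight: 8:21 PM → midnight = 3 h 39 min; midnight → 2:11 AM = 2 h 11 min; span 5 h 50 min; less 75 min break → 4 h 35 min

4 h 35 min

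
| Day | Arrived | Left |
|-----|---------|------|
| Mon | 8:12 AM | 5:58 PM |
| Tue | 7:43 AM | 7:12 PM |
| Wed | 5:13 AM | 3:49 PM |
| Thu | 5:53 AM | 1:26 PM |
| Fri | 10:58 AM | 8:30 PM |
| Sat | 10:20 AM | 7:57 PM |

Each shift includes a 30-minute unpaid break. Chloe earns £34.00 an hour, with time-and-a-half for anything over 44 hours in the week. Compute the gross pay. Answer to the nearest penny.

£2085.05

Mon: 8:12 AM–5:58 PM = 9 h 46 min; less 30 min break → 9 h 16 min
Tue: 7:43 AM–7:12 PM = 11 h 29 min; less 30 min break → 10 h 59 min
Wed: 5:13 AM–3:49 PM = 10 h 36 min; less 30 min break → 10 h 6 min
Thu: 5:53 AM–1:26 PM = 7 h 33 min; less 30 min break → 7 h 3 min
Fri: 10:58 AM–8:30 PM = 9 h 32 min; less 30 min break → 9 h 2 min
Sat: 10:20 AM–7:57 PM = 9 h 37 min; less 30 min break → 9 h 7 min
Total worked: 55 h 33 min = 3333 min.
Regular 44 h 0 min = 2640 min at £34.00/h; overtime 11 h 33 min = 693 min at £51.00/h.
Pay = (2640 × £34.00 + 693 × £51.00) ÷ 60 = £2085.05.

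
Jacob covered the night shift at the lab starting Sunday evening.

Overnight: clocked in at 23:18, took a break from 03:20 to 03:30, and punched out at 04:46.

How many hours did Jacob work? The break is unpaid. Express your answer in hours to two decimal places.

Overnight: 23:18 → midnight = 0 h 42 min; midnight → 04:46 = 4 h 46 min; span 5 h 28 min; less 10 min break → 5 h 18 min

5.30 hours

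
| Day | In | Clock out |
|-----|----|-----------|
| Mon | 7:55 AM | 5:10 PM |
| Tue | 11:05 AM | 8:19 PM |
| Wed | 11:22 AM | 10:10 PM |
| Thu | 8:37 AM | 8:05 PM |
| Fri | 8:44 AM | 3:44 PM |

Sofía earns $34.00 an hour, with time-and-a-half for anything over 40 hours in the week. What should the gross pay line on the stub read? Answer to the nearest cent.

$1755.25

Mon: 7:55 AM–5:10 PM = 9 h 15 min
Tue: 11:05 AM–8:19 PM = 9 h 14 min
Wed: 11:22 AM–10:10 PM = 10 h 48 min
Thu: 8:37 AM–8:05 PM = 11 h 28 min
Fri: 8:44 AM–3:44 PM = 7 h 0 min
Total worked: 47 h 45 min = 2865 min.
Regular 40 h 0 min = 2400 min at $34.00/h; overtime 7 h 45 min = 465 min at $51.00/h.
Pay = (2400 × $34.00 + 465 × $51.00) ÷ 60 = $1755.25.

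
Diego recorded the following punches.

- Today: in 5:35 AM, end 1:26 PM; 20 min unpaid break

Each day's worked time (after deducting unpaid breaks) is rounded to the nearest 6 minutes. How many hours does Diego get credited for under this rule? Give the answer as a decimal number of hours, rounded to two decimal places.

Today: 5:35 AM–1:26 PM = 7 h 51 min − 20 min = 7 h 31 min → rounds to 7 h 30 min

7.50 hours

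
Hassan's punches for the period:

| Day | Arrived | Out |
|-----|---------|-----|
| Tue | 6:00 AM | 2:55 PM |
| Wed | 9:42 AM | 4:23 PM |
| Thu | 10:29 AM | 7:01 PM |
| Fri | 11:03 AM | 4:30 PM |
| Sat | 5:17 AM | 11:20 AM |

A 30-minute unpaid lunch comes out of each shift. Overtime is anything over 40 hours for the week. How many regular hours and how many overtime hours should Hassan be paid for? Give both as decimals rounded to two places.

Tue: 6:00 AM–2:55 PM = 8 h 55 min; less 30 min break → 8 h 25 min
Wed: 9:42 AM–4:23 PM = 6 h 41 min; less 30 min break → 6 h 11 min
Thu: 10:29 AM–7:01 PM = 8 h 32 min; less 30 min break → 8 h 2 min
Fri: 11:03 AM–4:30 PM = 5 h 27 min; less 30 min break → 4 h 57 min
Sat: 5:17 AM–11:20 AM = 6 h 3 min; less 30 min break → 5 h 33 min
Total worked: 33 h 8 min = 33.13 h.
Threshold 40 h → overtime 0 h 0 min, regular 33 h 8 min.

Regular 33.13 hours, overtime 0.00 hours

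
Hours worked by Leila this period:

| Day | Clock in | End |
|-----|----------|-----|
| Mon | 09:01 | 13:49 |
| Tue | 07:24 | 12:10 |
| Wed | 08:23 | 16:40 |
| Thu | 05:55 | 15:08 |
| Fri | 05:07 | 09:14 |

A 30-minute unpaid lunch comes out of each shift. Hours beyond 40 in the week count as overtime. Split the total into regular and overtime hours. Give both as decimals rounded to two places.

Regular 28.68 hours, overtime 0.00 hours

Mon: 09:01–13:49 = 4 h 48 min; less 30 min break → 4 h 18 min
Tue: 07:24–12:10 = 4 h 46 min; less 30 min break → 4 h 16 min
Wed: 08:23–16:40 = 8 h 17 min; less 30 min break → 7 h 47 min
Thu: 05:55–15:08 = 9 h 13 min; less 30 min break → 8 h 43 min
Fri: 05:07–09:14 = 4 h 7 min; less 30 min break → 3 h 37 min
Total worked: 28 h 41 min = 28.68 h.
Threshold 40 h → overtime 0 h 0 min, regular 28 h 41 min.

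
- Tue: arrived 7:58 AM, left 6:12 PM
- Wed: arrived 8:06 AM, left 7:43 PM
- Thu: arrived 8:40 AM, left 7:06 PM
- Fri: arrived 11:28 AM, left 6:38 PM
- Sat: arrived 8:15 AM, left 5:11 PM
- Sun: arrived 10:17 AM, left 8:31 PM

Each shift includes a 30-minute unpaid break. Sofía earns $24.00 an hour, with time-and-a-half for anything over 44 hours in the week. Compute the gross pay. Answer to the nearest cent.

Tue: 7:58 AM–6:12 PM = 10 h 14 min; less 30 min break → 9 h 44 min
Wed: 8:06 AM–7:43 PM = 11 h 37 min; less 30 min break → 11 h 7 min
Thu: 8:40 AM–7:06 PM = 10 h 26 min; less 30 min break → 9 h 56 min
Fri: 11:28 AM–6:38 PM = 7 h 10 min; less 30 min break → 6 h 40 min
Sat: 8:15 AM–5:11 PM = 8 h 56 min; less 30 min break → 8 h 26 min
Sun: 10:17 AM–8:31 PM = 10 h 14 min; less 30 min break → 9 h 44 min
Total worked: 55 h 37 min = 3337 min.
Regular 44 h 0 min = 2640 min at $24.00/h; overtime 11 h 37 min = 697 min at $36.00/h.
Pay = (2640 × $24.00 + 697 × $36.00) ÷ 60 = $1474.20.

$1474.20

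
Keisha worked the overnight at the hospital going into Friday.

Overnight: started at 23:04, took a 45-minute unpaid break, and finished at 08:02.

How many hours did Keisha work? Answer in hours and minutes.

8 h 13 min

Overnight: 23:04 → midnight = 0 h 56 min; midnight → 08:02 = 8 h 2 min; span 8 h 58 min; less 45 min break → 8 h 13 min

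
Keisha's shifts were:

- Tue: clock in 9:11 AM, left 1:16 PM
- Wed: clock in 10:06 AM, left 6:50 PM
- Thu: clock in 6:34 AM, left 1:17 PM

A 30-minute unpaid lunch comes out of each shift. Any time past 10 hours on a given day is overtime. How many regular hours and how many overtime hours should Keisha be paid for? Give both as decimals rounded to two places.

Tue: 9:11 AM–1:16 PM = 4 h 5 min; less 30 min break → 3 h 35 min
Wed: 10:06 AM–6:50 PM = 8 h 44 min; less 30 min break → 8 h 14 min
Thu: 6:34 AM–1:17 PM = 6 h 43 min; less 30 min break → 6 h 13 min
Tue reg 3 h 35 min / OT 0 h 0 min; Wed reg 8 h 14 min / OT 0 h 0 min; Thu reg 6 h 13 min / OT 0 h 0 min.
Totals: regular 18 h 2 min, overtime 0 h 0 min.

Regular 18.03 hours, overtime 0.00 hours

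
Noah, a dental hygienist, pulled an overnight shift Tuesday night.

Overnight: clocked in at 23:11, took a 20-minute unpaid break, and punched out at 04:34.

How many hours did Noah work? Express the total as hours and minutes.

5 h 3 min

Overnight: 23:11 → midnight = 0 h 49 min; midnight → 04:34 = 4 h 34 min; span 5 h 23 min; less 20 min break → 5 h 3 min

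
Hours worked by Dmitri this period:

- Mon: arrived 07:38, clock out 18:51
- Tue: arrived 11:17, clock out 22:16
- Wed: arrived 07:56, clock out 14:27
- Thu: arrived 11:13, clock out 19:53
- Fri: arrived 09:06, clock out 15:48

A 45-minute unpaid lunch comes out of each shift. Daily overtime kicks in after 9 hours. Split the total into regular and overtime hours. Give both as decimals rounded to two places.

Mon: 07:38–18:51 = 11 h 13 min; less 45 min break → 10 h 28 min
Tue: 11:17–22:16 = 10 h 59 min; less 45 min break → 10 h 14 min
Wed: 07:56–14:27 = 6 h 31 min; less 45 min break → 5 h 46 min
Thu: 11:13–19:53 = 8 h 40 min; less 45 min break → 7 h 55 min
Fri: 09:06–15:48 = 6 h 42 min; less 45 min break → 5 h 57 min
Mon reg 9 h 0 min / OT 1 h 28 min; Tue reg 9 h 0 min / OT 1 h 14 min; Wed reg 5 h 46 min / OT 0 h 0 min; Thu reg 7 h 55 min / OT 0 h 0 min; Fri reg 5 h 57 min / OT 0 h 0 min.
Totals: regular 37 h 38 min, overtime 2 h 42 min.

Regular 37.63 hours, overtime 2.70 hours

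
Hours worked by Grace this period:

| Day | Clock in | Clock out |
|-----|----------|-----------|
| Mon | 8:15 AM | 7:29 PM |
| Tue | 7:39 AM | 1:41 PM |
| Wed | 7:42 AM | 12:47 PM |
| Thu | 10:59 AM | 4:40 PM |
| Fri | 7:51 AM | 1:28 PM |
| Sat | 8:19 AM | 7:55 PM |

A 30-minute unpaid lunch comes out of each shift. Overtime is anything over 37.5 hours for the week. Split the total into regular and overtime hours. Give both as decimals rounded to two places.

Regular 37.50 hours, overtime 4.75 hours

Mon: 8:15 AM–7:29 PM = 11 h 14 min; less 30 min break → 10 h 44 min
Tue: 7:39 AM–1:41 PM = 6 h 2 min; less 30 min break → 5 h 32 min
Wed: 7:42 AM–12:47 PM = 5 h 5 min; less 30 min break → 4 h 35 min
Thu: 10:59 AM–4:40 PM = 5 h 41 min; less 30 min break → 5 h 11 min
Fri: 7:51 AM–1:28 PM = 5 h 37 min; less 30 min break → 5 h 7 min
Sat: 8:19 AM–7:55 PM = 11 h 36 min; less 30 min break → 11 h 6 min
Total worked: 42 h 15 min = 42.25 h.
Threshold 37.5 h → overtime 4 h 45 min, regular 37 h 30 min.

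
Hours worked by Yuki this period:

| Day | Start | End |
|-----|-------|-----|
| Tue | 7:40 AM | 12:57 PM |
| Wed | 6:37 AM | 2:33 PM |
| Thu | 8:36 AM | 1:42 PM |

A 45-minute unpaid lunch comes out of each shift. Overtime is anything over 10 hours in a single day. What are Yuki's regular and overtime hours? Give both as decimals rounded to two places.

Tue: 7:40 AM–12:57 PM = 5 h 17 min; less 45 min break → 4 h 32 min
Wed: 6:37 AM–2:33 PM = 7 h 56 min; less 45 min break → 7 h 11 min
Thu: 8:36 AM–1:42 PM = 5 h 6 min; less 45 min break → 4 h 21 min
Tue reg 4 h 32 min / OT 0 h 0 min; Wed reg 7 h 11 min / OT 0 h 0 min; Thu reg 4 h 21 min / OT 0 h 0 min.
Totals: regular 16 h 4 min, overtime 0 h 0 min.

Regular 16.07 hours, overtime 0.00 hours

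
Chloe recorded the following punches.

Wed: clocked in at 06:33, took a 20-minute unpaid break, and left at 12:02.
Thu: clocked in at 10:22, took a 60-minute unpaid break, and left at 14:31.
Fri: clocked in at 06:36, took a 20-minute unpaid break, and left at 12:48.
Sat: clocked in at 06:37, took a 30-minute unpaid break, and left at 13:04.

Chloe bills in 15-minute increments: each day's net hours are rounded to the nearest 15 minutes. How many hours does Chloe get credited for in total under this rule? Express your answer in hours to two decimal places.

Wed: 06:33–12:02 = 5 h 29 min − 20 min = 5 h 9 min → rounds to 5 h 15 min
Thu: 10:22–14:31 = 4 h 9 min − 60 min = 3 h 9 min → rounds to 3 h 15 min
Fri: 06:36–12:48 = 6 h 12 min − 20 min = 5 h 52 min → rounds to 5 h 45 min
Sat: 06:37–13:04 = 6 h 27 min − 30 min = 5 h 57 min → rounds to 6 h 0 min
Total credited: 20 h 15 min.

20.25 hours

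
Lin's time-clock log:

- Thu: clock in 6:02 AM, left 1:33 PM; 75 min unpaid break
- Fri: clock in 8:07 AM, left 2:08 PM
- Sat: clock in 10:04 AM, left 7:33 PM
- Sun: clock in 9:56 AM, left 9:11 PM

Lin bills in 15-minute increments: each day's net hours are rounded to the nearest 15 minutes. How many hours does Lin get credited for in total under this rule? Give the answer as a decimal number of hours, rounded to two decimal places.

33.00 hours

Thu: 6:02 AM–1:33 PM = 7 h 31 min − 75 min = 6 h 16 min → rounds to 6 h 15 min
Fri: 8:07 AM–2:08 PM = 6 h 1 min → rounds to 6 h 0 min
Sat: 10:04 AM–7:33 PM = 9 h 29 min → rounds to 9 h 30 min
Sun: 9:56 AM–9:11 PM = 11 h 15 min → rounds to 11 h 15 min
Total credited: 33 h 0 min.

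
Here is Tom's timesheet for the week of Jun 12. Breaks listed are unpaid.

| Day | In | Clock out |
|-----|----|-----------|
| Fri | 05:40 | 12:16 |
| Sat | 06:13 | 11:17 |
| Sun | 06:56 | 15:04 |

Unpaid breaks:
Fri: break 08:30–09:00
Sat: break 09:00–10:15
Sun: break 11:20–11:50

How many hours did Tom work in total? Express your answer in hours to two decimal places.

17.55 hours

Fri: 05:40–12:16 = 6 h 36 min; less 30 min break → 6 h 6 min
Sat: 06:13–11:17 = 5 h 4 min; less 75 min break → 3 h 49 min
Sun: 06:56–15:04 = 8 h 8 min; less 30 min break → 7 h 38 min
Total: 6 h 6 min + 3 h 49 min + 7 h 38 min = 17 h 33 min.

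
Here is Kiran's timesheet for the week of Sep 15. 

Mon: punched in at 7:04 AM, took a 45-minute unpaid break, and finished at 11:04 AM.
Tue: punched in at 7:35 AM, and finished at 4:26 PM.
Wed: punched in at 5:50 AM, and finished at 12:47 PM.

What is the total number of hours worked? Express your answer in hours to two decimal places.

Mon: 7:04 AM–11:04 AM = 4 h 0 min; less 45 min break → 3 h 15 min
Tue: 7:35 AM–4:26 PM = 8 h 51 min
Wed: 5:50 AM–12:47 PM = 6 h 57 min
Total: 3 h 15 min + 8 h 51 min + 6 h 57 min = 19 h 3 min.

19.05 hours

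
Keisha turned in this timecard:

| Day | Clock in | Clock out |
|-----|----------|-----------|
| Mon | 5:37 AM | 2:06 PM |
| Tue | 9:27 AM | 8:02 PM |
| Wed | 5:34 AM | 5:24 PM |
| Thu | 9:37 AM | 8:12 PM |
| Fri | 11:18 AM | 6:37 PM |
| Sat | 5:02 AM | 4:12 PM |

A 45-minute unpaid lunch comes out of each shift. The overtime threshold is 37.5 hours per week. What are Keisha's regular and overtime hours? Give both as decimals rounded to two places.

Mon: 5:37 AM–2:06 PM = 8 h 29 min; less 45 min break → 7 h 44 min
Tue: 9:27 AM–8:02 PM = 10 h 35 min; less 45 min break → 9 h 50 min
Wed: 5:34 AM–5:24 PM = 11 h 50 min; less 45 min break → 11 h 5 min
Thu: 9:37 AM–8:12 PM = 10 h 35 min; less 45 min break → 9 h 50 min
Fri: 11:18 AM–6:37 PM = 7 h 19 min; less 45 min break → 6 h 34 min
Sat: 5:02 AM–4:12 PM = 11 h 10 min; less 45 min break → 10 h 25 min
Total worked: 55 h 28 min = 55.47 h.
Threshold 37.5 h → overtime 17 h 58 min, regular 37 h 30 min.

Regular 37.50 hours, overtime 17.97 hours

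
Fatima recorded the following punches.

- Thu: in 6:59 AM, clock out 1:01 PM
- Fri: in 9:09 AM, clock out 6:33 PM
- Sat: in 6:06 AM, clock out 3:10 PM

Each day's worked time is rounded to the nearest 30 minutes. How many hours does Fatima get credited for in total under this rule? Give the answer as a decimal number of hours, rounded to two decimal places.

24.50 hours

Thu: 6:59 AM–1:01 PM = 6 h 2 min → rounds to 6 h 0 min
Fri: 9:09 AM–6:33 PM = 9 h 24 min → rounds to 9 h 30 min
Sat: 6:06 AM–3:10 PM = 9 h 4 min → rounds to 9 h 0 min
Total credited: 24 h 30 min.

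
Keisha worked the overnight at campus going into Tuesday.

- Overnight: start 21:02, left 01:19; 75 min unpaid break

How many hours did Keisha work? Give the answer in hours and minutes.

3 h 2 min

Overnight: 21:02 → midnight = 2 h 58 min; midnight → 01:19 = 1 h 19 min; span 4 h 17 min; less 75 min break → 3 h 2 min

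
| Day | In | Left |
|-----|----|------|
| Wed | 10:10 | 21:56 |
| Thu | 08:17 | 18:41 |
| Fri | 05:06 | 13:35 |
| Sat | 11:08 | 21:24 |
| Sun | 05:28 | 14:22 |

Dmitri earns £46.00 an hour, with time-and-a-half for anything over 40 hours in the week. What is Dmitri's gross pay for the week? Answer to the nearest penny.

£2517.35

Wed: 10:10–21:56 = 11 h 46 min
Thu: 08:17–18:41 = 10 h 24 min
Fri: 05:06–13:35 = 8 h 29 min
Sat: 11:08–21:24 = 10 h 16 min
Sun: 05:28–14:22 = 8 h 54 min
Total worked: 49 h 49 min = 2989 min.
Regular 40 h 0 min = 2400 min at £46.00/h; overtime 9 h 49 min = 589 min at £69.00/h.
Pay = (2400 × £46.00 + 589 × £69.00) ÷ 60 = £2517.35.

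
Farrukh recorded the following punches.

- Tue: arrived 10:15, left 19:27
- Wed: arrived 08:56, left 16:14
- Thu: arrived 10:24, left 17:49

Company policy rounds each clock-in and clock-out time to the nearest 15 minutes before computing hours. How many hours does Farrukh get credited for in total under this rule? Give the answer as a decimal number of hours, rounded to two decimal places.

23.75 hours

Tue: in 10:15→10:15, out 19:27→19:30; 9 h 15 min
Wed: in 08:56→09:00, out 16:14→16:15; 7 h 15 min
Thu: in 10:24→10:30, out 17:49→17:45; 7 h 15 min
Total credited: 23 h 45 min.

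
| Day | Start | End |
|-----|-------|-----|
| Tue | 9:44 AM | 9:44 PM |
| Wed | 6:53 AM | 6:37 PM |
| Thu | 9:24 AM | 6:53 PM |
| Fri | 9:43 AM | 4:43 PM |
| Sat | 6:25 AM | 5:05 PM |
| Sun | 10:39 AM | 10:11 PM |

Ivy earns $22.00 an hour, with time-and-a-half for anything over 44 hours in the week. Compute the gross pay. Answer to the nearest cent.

$1575.75

Tue: 9:44 AM–9:44 PM = 12 h 0 min
Wed: 6:53 AM–6:37 PM = 11 h 44 min
Thu: 9:24 AM–6:53 PM = 9 h 29 min
Fri: 9:43 AM–4:43 PM = 7 h 0 min
Sat: 6:25 AM–5:05 PM = 10 h 40 min
Sun: 10:39 AM–10:11 PM = 11 h 32 min
Total worked: 62 h 25 min = 3745 min.
Regular 44 h 0 min = 2640 min at $22.00/h; overtime 18 h 25 min = 1105 min at $33.00/h.
Pay = (2640 × $22.00 + 1105 × $33.00) ÷ 60 = $1575.75.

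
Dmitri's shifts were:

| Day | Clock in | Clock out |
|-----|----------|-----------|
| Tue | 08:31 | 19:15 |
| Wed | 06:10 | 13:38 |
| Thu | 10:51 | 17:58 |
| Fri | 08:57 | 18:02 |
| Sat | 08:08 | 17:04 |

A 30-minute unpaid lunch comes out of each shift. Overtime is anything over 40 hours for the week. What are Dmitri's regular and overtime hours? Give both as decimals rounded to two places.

Regular 40.00 hours, overtime 0.83 hours

Tue: 08:31–19:15 = 10 h 44 min; less 30 min break → 10 h 14 min
Wed: 06:10–13:38 = 7 h 28 min; less 30 min break → 6 h 58 min
Thu: 10:51–17:58 = 7 h 7 min; less 30 min break → 6 h 37 min
Fri: 08:57–18:02 = 9 h 5 min; less 30 min break → 8 h 35 min
Sat: 08:08–17:04 = 8 h 56 min; less 30 min break → 8 h 26 min
Total worked: 40 h 50 min = 40.83 h.
Threshold 40 h → overtime 0 h 50 min, regular 40 h 0 min.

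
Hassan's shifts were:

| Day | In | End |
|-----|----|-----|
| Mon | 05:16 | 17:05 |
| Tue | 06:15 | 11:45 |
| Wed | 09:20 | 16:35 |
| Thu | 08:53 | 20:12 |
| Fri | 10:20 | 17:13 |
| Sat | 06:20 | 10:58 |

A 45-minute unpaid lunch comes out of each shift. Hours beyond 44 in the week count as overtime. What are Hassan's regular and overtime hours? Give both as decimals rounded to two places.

Mon: 05:16–17:05 = 11 h 49 min; less 45 min break → 11 h 4 min
Tue: 06:15–11:45 = 5 h 30 min; less 45 min break → 4 h 45 min
Wed: 09:20–16:35 = 7 h 15 min; less 45 min break → 6 h 30 min
Thu: 08:53–20:12 = 11 h 19 min; less 45 min break → 10 h 34 min
Fri: 10:20–17:13 = 6 h 53 min; less 45 min break → 6 h 8 min
Sat: 06:20–10:58 = 4 h 38 min; less 45 min break → 3 h 53 min
Total worked: 42 h 54 min = 42.90 h.
Threshold 44 h → overtime 0 h 0 min, regular 42 h 54 min.

Regular 42.90 hours, overtime 0.00 hours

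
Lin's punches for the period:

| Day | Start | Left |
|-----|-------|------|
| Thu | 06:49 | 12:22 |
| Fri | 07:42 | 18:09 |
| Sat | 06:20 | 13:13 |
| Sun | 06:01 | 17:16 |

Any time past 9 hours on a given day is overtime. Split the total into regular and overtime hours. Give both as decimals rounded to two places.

Regular 30.43 hours, overtime 3.70 hours

Thu: 06:49–12:22 = 5 h 33 min
Fri: 07:42–18:09 = 10 h 27 min
Sat: 06:20–13:13 = 6 h 53 min
Sun: 06:01–17:16 = 11 h 15 min
Thu reg 5 h 33 min / OT 0 h 0 min; Fri reg 9 h 0 min / OT 1 h 27 min; Sat reg 6 h 53 min / OT 0 h 0 min; Sun reg 9 h 0 min / OT 2 h 15 min.
Totals: regular 30 h 26 min, overtime 3 h 42 min.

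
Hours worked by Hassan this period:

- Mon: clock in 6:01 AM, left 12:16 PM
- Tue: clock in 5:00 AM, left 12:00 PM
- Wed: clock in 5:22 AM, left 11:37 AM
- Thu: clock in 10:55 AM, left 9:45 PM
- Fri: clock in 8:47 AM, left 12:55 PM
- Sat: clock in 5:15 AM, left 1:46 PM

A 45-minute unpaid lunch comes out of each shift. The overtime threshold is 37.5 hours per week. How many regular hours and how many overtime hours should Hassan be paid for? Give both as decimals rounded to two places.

Regular 37.50 hours, overtime 0.98 hours

Mon: 6:01 AM–12:16 PM = 6 h 15 min; less 45 min break → 5 h 30 min
Tue: 5:00 AM–12:00 PM = 7 h 0 min; less 45 min break → 6 h 15 min
Wed: 5:22 AM–11:37 AM = 6 h 15 min; less 45 min break → 5 h 30 min
Thu: 10:55 AM–9:45 PM = 10 h 50 min; less 45 min break → 10 h 5 min
Fri: 8:47 AM–12:55 PM = 4 h 8 min; less 45 min break → 3 h 23 min
Sat: 5:15 AM–1:46 PM = 8 h 31 min; less 45 min break → 7 h 46 min
Total worked: 38 h 29 min = 38.48 h.
Threshold 37.5 h → overtime 0 h 59 min, regular 37 h 30 min.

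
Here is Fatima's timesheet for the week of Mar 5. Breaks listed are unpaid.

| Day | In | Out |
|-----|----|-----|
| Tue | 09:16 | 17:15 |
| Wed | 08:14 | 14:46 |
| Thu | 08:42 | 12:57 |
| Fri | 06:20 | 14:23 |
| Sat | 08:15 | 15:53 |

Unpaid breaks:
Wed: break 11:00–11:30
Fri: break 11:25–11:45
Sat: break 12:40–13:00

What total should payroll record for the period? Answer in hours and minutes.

Tue: 09:16–17:15 = 7 h 59 min
Wed: 08:14–14:46 = 6 h 32 min; less 30 min break → 6 h 2 min
Thu: 08:42–12:57 = 4 h 15 min
Fri: 06:20–14:23 = 8 h 3 min; less 20 min break → 7 h 43 min
Sat: 08:15–15:53 = 7 h 38 min; less 20 min break → 7 h 18 min
Total: 7 h 59 min + 6 h 2 min + 4 h 15 min + 7 h 43 min + 7 h 18 min = 33 h 17 min.

33 h 17 min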